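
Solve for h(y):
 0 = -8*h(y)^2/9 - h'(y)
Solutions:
 h(y) = 9/(C1 + 8*y)


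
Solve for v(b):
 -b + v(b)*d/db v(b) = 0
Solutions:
 v(b) = -sqrt(C1 + b^2)
 v(b) = sqrt(C1 + b^2)


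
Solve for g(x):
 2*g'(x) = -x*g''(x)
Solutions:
 g(x) = C1 + C2/x


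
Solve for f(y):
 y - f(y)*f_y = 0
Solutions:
 f(y) = -sqrt(C1 + y^2)
 f(y) = sqrt(C1 + y^2)


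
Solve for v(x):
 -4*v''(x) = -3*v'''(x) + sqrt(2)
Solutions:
 v(x) = C1 + C2*x + C3*exp(4*x/3) - sqrt(2)*x^2/8


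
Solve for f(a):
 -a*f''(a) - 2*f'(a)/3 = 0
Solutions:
 f(a) = C1 + C2*a^(1/3)


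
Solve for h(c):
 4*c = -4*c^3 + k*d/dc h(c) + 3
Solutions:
 h(c) = C1 + c^4/k + 2*c^2/k - 3*c/k


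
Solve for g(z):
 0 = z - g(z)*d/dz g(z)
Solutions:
 g(z) = -sqrt(C1 + z^2)
 g(z) = sqrt(C1 + z^2)


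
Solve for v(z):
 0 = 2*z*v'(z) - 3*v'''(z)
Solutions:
 v(z) = C1 + Integral(C2*airyai(2^(1/3)*3^(2/3)*z/3) + C3*airybi(2^(1/3)*3^(2/3)*z/3), z)


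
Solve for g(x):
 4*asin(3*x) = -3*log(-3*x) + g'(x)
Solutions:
 g(x) = C1 + 3*x*log(-x) + 4*x*asin(3*x) - 3*x + 3*x*log(3) + 4*sqrt(1 - 9*x^2)/3


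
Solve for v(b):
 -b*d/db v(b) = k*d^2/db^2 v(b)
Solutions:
 v(b) = C1 + C2*sqrt(k)*erf(sqrt(2)*b*sqrt(1/k)/2)


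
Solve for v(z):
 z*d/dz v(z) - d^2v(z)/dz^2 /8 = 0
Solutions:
 v(z) = C1 + C2*erfi(2*z)


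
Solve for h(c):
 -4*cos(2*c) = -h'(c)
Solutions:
 h(c) = C1 + 2*sin(2*c)


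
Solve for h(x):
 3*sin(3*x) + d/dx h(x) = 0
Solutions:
 h(x) = C1 + cos(3*x)


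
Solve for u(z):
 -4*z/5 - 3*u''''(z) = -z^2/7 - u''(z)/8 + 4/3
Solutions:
 u(z) = C1 + C2*z + C3*exp(-sqrt(6)*z/12) + C4*exp(sqrt(6)*z/12) - 2*z^4/21 + 16*z^3/15 - 464*z^2/21


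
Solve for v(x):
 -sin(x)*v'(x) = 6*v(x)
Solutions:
 v(x) = C1*(cos(x)^3 + 3*cos(x)^2 + 3*cos(x) + 1)/(cos(x)^3 - 3*cos(x)^2 + 3*cos(x) - 1)


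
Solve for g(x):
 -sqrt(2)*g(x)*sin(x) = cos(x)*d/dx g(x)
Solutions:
 g(x) = C1*cos(x)^(sqrt(2))


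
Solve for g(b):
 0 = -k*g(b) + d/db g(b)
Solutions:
 g(b) = C1*exp(b*k)


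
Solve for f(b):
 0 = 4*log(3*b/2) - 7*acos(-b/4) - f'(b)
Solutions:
 f(b) = C1 + 4*b*log(b) - 7*b*acos(-b/4) - 4*b - 4*b*log(2) + 4*b*log(3) - 7*sqrt(16 - b^2)


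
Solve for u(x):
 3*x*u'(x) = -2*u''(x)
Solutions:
 u(x) = C1 + C2*erf(sqrt(3)*x/2)


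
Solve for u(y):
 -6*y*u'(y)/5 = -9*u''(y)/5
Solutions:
 u(y) = C1 + C2*erfi(sqrt(3)*y/3)


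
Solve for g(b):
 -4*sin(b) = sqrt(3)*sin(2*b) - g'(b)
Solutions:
 g(b) = C1 + sqrt(3)*sin(b)^2 - 4*cos(b)


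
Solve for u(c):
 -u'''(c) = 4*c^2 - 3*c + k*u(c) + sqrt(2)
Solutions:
 u(c) = C1*exp(c*(-k)^(1/3)) + C2*exp(c*(-k)^(1/3)*(-1 + sqrt(3)*I)/2) + C3*exp(-c*(-k)^(1/3)*(1 + sqrt(3)*I)/2) - 4*c^2/k + 3*c/k - sqrt(2)/k


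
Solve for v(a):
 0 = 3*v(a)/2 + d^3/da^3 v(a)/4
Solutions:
 v(a) = C3*exp(-6^(1/3)*a) + (C1*sin(2^(1/3)*3^(5/6)*a/2) + C2*cos(2^(1/3)*3^(5/6)*a/2))*exp(6^(1/3)*a/2)


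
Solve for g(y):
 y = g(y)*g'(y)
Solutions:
 g(y) = -sqrt(C1 + y^2)
 g(y) = sqrt(C1 + y^2)


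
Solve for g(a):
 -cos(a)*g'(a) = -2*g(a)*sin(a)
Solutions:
 g(a) = C1/cos(a)^2


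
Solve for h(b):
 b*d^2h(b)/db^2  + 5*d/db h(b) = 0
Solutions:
 h(b) = C1 + C2/b^4


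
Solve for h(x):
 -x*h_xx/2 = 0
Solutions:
 h(x) = C1 + C2*x


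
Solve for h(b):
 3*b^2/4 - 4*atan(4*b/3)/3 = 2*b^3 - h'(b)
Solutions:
 h(b) = C1 + b^4/2 - b^3/4 + 4*b*atan(4*b/3)/3 - log(16*b^2 + 9)/2


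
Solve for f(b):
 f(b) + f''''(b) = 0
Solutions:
 f(b) = (C1*sin(sqrt(2)*b/2) + C2*cos(sqrt(2)*b/2))*exp(-sqrt(2)*b/2) + (C3*sin(sqrt(2)*b/2) + C4*cos(sqrt(2)*b/2))*exp(sqrt(2)*b/2)


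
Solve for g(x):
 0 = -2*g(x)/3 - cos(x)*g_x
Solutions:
 g(x) = C1*(sin(x) - 1)^(1/3)/(sin(x) + 1)^(1/3)


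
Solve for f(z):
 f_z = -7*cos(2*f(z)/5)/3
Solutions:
 7*z/3 - 5*log(sin(2*f(z)/5) - 1)/4 + 5*log(sin(2*f(z)/5) + 1)/4 = C1


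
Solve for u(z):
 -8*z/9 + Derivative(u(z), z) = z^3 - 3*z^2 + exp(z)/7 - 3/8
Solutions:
 u(z) = C1 + z^4/4 - z^3 + 4*z^2/9 - 3*z/8 + exp(z)/7


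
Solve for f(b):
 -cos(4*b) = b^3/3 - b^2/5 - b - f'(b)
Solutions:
 f(b) = C1 + b^4/12 - b^3/15 - b^2/2 + sin(4*b)/4


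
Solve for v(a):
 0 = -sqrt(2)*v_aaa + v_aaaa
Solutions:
 v(a) = C1 + C2*a + C3*a^2 + C4*exp(sqrt(2)*a)


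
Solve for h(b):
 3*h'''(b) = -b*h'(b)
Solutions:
 h(b) = C1 + Integral(C2*airyai(-3^(2/3)*b/3) + C3*airybi(-3^(2/3)*b/3), b)


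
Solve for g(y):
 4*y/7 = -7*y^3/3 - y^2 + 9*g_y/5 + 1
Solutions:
 g(y) = C1 + 35*y^4/108 + 5*y^3/27 + 10*y^2/63 - 5*y/9


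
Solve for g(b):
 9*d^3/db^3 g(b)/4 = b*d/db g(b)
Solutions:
 g(b) = C1 + Integral(C2*airyai(2^(2/3)*3^(1/3)*b/3) + C3*airybi(2^(2/3)*3^(1/3)*b/3), b)


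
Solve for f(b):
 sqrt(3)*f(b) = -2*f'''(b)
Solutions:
 f(b) = C3*exp(-2^(2/3)*3^(1/6)*b/2) + (C1*sin(6^(2/3)*b/4) + C2*cos(6^(2/3)*b/4))*exp(2^(2/3)*3^(1/6)*b/4)


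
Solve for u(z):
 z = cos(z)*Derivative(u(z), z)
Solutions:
 u(z) = C1 + Integral(z/cos(z), z)


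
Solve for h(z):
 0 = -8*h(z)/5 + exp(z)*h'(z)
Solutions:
 h(z) = C1*exp(-8*exp(-z)/5)


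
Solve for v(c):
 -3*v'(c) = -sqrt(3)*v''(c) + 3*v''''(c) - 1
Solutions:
 v(c) = C1 + C2*exp(2^(1/3)*c*(2*sqrt(3)/(sqrt(3)*sqrt(243 - 4*sqrt(3)) + 27)^(1/3) + 2^(1/3)*(sqrt(3)*sqrt(243 - 4*sqrt(3)) + 27)^(1/3))/12)*sin(2^(1/3)*c*(-2^(1/3)*sqrt(3)*(sqrt(3)*sqrt(243 - 4*sqrt(3)) + 27)^(1/3) + 6/(sqrt(3)*sqrt(243 - 4*sqrt(3)) + 27)^(1/3))/12) + C3*exp(2^(1/3)*c*(2*sqrt(3)/(sqrt(3)*sqrt(243 - 4*sqrt(3)) + 27)^(1/3) + 2^(1/3)*(sqrt(3)*sqrt(243 - 4*sqrt(3)) + 27)^(1/3))/12)*cos(2^(1/3)*c*(-2^(1/3)*sqrt(3)*(sqrt(3)*sqrt(243 - 4*sqrt(3)) + 27)^(1/3) + 6/(sqrt(3)*sqrt(243 - 4*sqrt(3)) + 27)^(1/3))/12) + C4*exp(-2^(1/3)*c*(2*sqrt(3)/(sqrt(3)*sqrt(243 - 4*sqrt(3)) + 27)^(1/3) + 2^(1/3)*(sqrt(3)*sqrt(243 - 4*sqrt(3)) + 27)^(1/3))/6) + c/3


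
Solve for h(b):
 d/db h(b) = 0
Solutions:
 h(b) = C1


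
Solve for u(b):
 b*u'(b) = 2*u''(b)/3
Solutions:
 u(b) = C1 + C2*erfi(sqrt(3)*b/2)


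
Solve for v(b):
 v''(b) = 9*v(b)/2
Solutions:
 v(b) = C1*exp(-3*sqrt(2)*b/2) + C2*exp(3*sqrt(2)*b/2)


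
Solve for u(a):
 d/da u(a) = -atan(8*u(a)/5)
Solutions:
 Integral(1/atan(8*_y/5), (_y, u(a))) = C1 - a


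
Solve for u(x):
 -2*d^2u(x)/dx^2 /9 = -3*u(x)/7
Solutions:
 u(x) = C1*exp(-3*sqrt(42)*x/14) + C2*exp(3*sqrt(42)*x/14)


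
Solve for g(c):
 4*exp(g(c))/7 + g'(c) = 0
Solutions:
 g(c) = log(1/(C1 + 4*c)) + log(7)


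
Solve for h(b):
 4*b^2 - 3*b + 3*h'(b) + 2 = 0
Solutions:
 h(b) = C1 - 4*b^3/9 + b^2/2 - 2*b/3


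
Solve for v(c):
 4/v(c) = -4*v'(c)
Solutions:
 v(c) = -sqrt(C1 - 2*c)
 v(c) = sqrt(C1 - 2*c)


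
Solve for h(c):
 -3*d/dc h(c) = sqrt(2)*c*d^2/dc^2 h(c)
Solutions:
 h(c) = C1 + C2*c^(1 - 3*sqrt(2)/2)


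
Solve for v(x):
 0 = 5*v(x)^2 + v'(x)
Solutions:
 v(x) = 1/(C1 + 5*x)


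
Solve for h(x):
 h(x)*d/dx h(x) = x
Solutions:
 h(x) = -sqrt(C1 + x^2)
 h(x) = sqrt(C1 + x^2)


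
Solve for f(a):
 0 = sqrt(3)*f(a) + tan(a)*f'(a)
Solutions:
 f(a) = C1/sin(a)^(sqrt(3))


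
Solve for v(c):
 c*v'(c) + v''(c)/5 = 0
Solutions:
 v(c) = C1 + C2*erf(sqrt(10)*c/2)


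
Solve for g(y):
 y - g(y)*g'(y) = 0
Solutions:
 g(y) = -sqrt(C1 + y^2)
 g(y) = sqrt(C1 + y^2)


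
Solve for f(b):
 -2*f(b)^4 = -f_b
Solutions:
 f(b) = (-1/(C1 + 6*b))^(1/3)
 f(b) = (-1/(C1 + 2*b))^(1/3)*(-3^(2/3) - 3*3^(1/6)*I)/6
 f(b) = (-1/(C1 + 2*b))^(1/3)*(-3^(2/3) + 3*3^(1/6)*I)/6


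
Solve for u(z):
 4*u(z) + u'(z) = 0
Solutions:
 u(z) = C1*exp(-4*z)


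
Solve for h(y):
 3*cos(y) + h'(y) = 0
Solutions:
 h(y) = C1 - 3*sin(y)


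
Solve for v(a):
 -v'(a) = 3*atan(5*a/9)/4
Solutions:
 v(a) = C1 - 3*a*atan(5*a/9)/4 + 27*log(25*a^2 + 81)/40


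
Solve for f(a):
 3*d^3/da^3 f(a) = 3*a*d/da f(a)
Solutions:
 f(a) = C1 + Integral(C2*airyai(a) + C3*airybi(a), a)


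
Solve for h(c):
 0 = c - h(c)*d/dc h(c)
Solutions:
 h(c) = -sqrt(C1 + c^2)
 h(c) = sqrt(C1 + c^2)


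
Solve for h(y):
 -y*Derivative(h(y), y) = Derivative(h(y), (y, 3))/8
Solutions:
 h(y) = C1 + Integral(C2*airyai(-2*y) + C3*airybi(-2*y), y)


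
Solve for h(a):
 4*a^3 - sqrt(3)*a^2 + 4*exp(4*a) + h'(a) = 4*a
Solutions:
 h(a) = C1 - a^4 + sqrt(3)*a^3/3 + 2*a^2 - exp(4*a)


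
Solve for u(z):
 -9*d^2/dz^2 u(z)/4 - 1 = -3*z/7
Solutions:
 u(z) = C1 + C2*z + 2*z^3/63 - 2*z^2/9


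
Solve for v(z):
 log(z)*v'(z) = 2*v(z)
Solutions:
 v(z) = C1*exp(2*li(z))


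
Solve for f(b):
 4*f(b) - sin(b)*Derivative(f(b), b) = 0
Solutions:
 f(b) = C1*(cos(b)^2 - 2*cos(b) + 1)/(cos(b)^2 + 2*cos(b) + 1)


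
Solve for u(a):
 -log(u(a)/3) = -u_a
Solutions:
 Integral(1/(-log(_y) + log(3)), (_y, u(a))) = C1 - a


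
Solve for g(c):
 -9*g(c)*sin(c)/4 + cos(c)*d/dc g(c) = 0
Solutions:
 g(c) = C1/cos(c)^(9/4)


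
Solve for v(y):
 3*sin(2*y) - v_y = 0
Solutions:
 v(y) = C1 - 3*cos(2*y)/2


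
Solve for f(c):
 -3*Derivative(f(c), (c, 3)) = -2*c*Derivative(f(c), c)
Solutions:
 f(c) = C1 + Integral(C2*airyai(2^(1/3)*3^(2/3)*c/3) + C3*airybi(2^(1/3)*3^(2/3)*c/3), c)


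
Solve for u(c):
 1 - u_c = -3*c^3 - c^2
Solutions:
 u(c) = C1 + 3*c^4/4 + c^3/3 + c


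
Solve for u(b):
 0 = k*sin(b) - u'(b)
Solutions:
 u(b) = C1 - k*cos(b)


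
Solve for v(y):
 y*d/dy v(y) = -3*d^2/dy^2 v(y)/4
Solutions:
 v(y) = C1 + C2*erf(sqrt(6)*y/3)


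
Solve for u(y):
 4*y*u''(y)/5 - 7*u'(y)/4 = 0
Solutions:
 u(y) = C1 + C2*y^(51/16)


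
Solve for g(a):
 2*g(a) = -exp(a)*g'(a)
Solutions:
 g(a) = C1*exp(2*exp(-a))


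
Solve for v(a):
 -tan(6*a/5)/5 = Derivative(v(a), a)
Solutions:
 v(a) = C1 + log(cos(6*a/5))/6


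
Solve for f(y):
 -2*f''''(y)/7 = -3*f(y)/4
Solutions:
 f(y) = C1*exp(-42^(1/4)*y/2) + C2*exp(42^(1/4)*y/2) + C3*sin(42^(1/4)*y/2) + C4*cos(42^(1/4)*y/2)


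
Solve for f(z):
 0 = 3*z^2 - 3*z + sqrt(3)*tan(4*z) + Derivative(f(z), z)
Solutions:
 f(z) = C1 - z^3 + 3*z^2/2 + sqrt(3)*log(cos(4*z))/4


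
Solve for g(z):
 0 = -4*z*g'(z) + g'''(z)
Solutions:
 g(z) = C1 + Integral(C2*airyai(2^(2/3)*z) + C3*airybi(2^(2/3)*z), z)


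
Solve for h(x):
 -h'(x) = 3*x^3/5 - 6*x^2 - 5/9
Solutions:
 h(x) = C1 - 3*x^4/20 + 2*x^3 + 5*x/9


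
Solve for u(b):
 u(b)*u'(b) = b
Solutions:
 u(b) = -sqrt(C1 + b^2)
 u(b) = sqrt(C1 + b^2)


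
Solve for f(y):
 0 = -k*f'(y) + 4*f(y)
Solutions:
 f(y) = C1*exp(4*y/k)


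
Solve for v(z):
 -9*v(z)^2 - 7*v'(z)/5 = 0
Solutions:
 v(z) = 7/(C1 + 45*z)


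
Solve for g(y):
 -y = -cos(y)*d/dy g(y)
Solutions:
 g(y) = C1 + Integral(y/cos(y), y)


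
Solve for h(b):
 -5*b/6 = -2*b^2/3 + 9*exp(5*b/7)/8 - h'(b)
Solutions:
 h(b) = C1 - 2*b^3/9 + 5*b^2/12 + 63*exp(5*b/7)/40


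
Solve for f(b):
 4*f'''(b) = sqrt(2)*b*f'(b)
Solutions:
 f(b) = C1 + Integral(C2*airyai(sqrt(2)*b/2) + C3*airybi(sqrt(2)*b/2), b)


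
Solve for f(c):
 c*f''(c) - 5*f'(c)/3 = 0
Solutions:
 f(c) = C1 + C2*c^(8/3)


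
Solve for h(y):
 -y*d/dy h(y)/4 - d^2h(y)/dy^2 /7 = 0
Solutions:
 h(y) = C1 + C2*erf(sqrt(14)*y/4)


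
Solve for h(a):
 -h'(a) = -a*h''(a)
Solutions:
 h(a) = C1 + C2*a^2


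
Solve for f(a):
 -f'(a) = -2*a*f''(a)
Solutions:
 f(a) = C1 + C2*a^(3/2)


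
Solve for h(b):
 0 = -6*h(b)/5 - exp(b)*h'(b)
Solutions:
 h(b) = C1*exp(6*exp(-b)/5)


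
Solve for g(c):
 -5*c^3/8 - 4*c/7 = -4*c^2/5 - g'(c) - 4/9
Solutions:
 g(c) = C1 + 5*c^4/32 - 4*c^3/15 + 2*c^2/7 - 4*c/9


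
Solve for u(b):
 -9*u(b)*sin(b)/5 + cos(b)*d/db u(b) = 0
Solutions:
 u(b) = C1/cos(b)^(9/5)


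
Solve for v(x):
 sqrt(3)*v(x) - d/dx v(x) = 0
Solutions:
 v(x) = C1*exp(sqrt(3)*x)


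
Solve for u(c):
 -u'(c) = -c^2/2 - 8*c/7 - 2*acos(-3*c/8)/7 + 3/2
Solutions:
 u(c) = C1 + c^3/6 + 4*c^2/7 + 2*c*acos(-3*c/8)/7 - 3*c/2 + 2*sqrt(64 - 9*c^2)/21


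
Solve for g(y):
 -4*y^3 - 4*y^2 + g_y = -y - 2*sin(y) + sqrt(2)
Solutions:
 g(y) = C1 + y^4 + 4*y^3/3 - y^2/2 + sqrt(2)*y + 2*cos(y)


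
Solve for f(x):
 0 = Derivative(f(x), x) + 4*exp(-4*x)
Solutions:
 f(x) = C1 + exp(-4*x)


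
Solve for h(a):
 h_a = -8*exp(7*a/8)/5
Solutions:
 h(a) = C1 - 64*exp(7*a/8)/35


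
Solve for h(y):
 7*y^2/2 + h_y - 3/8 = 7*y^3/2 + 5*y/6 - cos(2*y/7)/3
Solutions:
 h(y) = C1 + 7*y^4/8 - 7*y^3/6 + 5*y^2/12 + 3*y/8 - 7*sin(2*y/7)/6


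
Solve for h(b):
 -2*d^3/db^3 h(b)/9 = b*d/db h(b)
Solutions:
 h(b) = C1 + Integral(C2*airyai(-6^(2/3)*b/2) + C3*airybi(-6^(2/3)*b/2), b)


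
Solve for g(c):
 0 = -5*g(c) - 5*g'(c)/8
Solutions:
 g(c) = C1*exp(-8*c)


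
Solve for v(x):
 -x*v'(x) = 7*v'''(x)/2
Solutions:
 v(x) = C1 + Integral(C2*airyai(-2^(1/3)*7^(2/3)*x/7) + C3*airybi(-2^(1/3)*7^(2/3)*x/7), x)


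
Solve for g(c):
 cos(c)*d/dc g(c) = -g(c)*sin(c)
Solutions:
 g(c) = C1*cos(c)


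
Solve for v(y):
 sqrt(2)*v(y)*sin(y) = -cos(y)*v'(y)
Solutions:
 v(y) = C1*cos(y)^(sqrt(2))


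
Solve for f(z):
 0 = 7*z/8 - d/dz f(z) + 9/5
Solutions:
 f(z) = C1 + 7*z^2/16 + 9*z/5


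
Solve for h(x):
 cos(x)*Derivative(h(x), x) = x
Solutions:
 h(x) = C1 + Integral(x/cos(x), x)


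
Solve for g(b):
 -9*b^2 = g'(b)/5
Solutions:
 g(b) = C1 - 15*b^3


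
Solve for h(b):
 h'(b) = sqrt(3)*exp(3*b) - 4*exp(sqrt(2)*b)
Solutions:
 h(b) = C1 + sqrt(3)*exp(3*b)/3 - 2*sqrt(2)*exp(sqrt(2)*b)


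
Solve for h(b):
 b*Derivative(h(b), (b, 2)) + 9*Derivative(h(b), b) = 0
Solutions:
 h(b) = C1 + C2/b^8


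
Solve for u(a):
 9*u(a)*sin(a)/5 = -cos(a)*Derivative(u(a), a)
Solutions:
 u(a) = C1*cos(a)^(9/5)


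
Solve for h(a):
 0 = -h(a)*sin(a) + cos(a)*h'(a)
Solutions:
 h(a) = C1/cos(a)


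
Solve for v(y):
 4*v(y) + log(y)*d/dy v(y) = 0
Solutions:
 v(y) = C1*exp(-4*li(y))


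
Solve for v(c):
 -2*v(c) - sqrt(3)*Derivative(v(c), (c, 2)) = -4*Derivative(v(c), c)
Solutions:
 v(c) = C1*exp(c*(-sqrt(6)*sqrt(2 - sqrt(3)) + 2*sqrt(3))/3) + C2*exp(c*(sqrt(6)*sqrt(2 - sqrt(3)) + 2*sqrt(3))/3)


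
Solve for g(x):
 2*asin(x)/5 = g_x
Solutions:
 g(x) = C1 + 2*x*asin(x)/5 + 2*sqrt(1 - x^2)/5


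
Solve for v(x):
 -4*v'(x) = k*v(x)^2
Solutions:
 v(x) = 4/(C1 + k*x)


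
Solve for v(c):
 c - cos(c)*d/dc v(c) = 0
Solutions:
 v(c) = C1 + Integral(c/cos(c), c)


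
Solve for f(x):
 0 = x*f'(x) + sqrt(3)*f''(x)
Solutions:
 f(x) = C1 + C2*erf(sqrt(2)*3^(3/4)*x/6)


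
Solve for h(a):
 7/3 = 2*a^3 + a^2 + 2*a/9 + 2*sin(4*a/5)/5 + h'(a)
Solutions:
 h(a) = C1 - a^4/2 - a^3/3 - a^2/9 + 7*a/3 + cos(4*a/5)/2


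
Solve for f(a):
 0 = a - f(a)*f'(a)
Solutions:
 f(a) = -sqrt(C1 + a^2)
 f(a) = sqrt(C1 + a^2)


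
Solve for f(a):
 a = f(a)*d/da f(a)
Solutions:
 f(a) = -sqrt(C1 + a^2)
 f(a) = sqrt(C1 + a^2)


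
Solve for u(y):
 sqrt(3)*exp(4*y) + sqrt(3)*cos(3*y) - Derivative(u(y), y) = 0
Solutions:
 u(y) = C1 + sqrt(3)*exp(4*y)/4 + sqrt(3)*sin(3*y)/3


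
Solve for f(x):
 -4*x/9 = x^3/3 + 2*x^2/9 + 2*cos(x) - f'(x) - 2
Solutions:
 f(x) = C1 + x^4/12 + 2*x^3/27 + 2*x^2/9 - 2*x + 2*sin(x)


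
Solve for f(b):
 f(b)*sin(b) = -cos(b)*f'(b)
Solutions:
 f(b) = C1*cos(b)


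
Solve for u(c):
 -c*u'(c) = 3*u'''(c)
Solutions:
 u(c) = C1 + Integral(C2*airyai(-3^(2/3)*c/3) + C3*airybi(-3^(2/3)*c/3), c)


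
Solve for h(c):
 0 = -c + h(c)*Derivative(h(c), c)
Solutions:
 h(c) = -sqrt(C1 + c^2)
 h(c) = sqrt(C1 + c^2)


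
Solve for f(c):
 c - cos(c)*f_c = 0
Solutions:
 f(c) = C1 + Integral(c/cos(c), c)


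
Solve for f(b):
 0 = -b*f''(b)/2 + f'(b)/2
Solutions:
 f(b) = C1 + C2*b^2


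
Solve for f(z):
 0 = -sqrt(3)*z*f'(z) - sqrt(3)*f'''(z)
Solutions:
 f(z) = C1 + Integral(C2*airyai(-z) + C3*airybi(-z), z)


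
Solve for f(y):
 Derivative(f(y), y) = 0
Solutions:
 f(y) = C1


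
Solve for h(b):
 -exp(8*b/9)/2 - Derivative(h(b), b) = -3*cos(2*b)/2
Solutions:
 h(b) = C1 - 9*exp(8*b/9)/16 + 3*sin(2*b)/4


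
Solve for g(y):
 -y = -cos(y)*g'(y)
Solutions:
 g(y) = C1 + Integral(y/cos(y), y)


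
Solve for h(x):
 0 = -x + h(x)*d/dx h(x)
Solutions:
 h(x) = -sqrt(C1 + x^2)
 h(x) = sqrt(C1 + x^2)


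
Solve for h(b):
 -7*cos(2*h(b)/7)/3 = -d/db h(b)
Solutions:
 -7*b/3 - 7*log(sin(2*h(b)/7) - 1)/4 + 7*log(sin(2*h(b)/7) + 1)/4 = C1


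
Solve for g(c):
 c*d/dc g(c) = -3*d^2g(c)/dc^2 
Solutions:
 g(c) = C1 + C2*erf(sqrt(6)*c/6)


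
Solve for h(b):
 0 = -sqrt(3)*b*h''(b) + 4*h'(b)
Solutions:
 h(b) = C1 + C2*b^(1 + 4*sqrt(3)/3)


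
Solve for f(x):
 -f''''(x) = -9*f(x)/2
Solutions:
 f(x) = C1*exp(-2^(3/4)*sqrt(3)*x/2) + C2*exp(2^(3/4)*sqrt(3)*x/2) + C3*sin(2^(3/4)*sqrt(3)*x/2) + C4*cos(2^(3/4)*sqrt(3)*x/2)


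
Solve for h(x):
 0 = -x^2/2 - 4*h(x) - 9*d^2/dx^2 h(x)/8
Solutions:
 h(x) = C1*sin(4*sqrt(2)*x/3) + C2*cos(4*sqrt(2)*x/3) - x^2/8 + 9/128


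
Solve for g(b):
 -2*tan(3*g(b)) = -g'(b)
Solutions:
 g(b) = -asin(C1*exp(6*b))/3 + pi/3
 g(b) = asin(C1*exp(6*b))/3


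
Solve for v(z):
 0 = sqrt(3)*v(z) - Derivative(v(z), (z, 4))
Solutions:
 v(z) = C1*exp(-3^(1/8)*z) + C2*exp(3^(1/8)*z) + C3*sin(3^(1/8)*z) + C4*cos(3^(1/8)*z)


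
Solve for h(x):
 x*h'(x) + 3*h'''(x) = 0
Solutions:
 h(x) = C1 + Integral(C2*airyai(-3^(2/3)*x/3) + C3*airybi(-3^(2/3)*x/3), x)


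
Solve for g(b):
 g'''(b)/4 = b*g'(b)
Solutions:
 g(b) = C1 + Integral(C2*airyai(2^(2/3)*b) + C3*airybi(2^(2/3)*b), b)


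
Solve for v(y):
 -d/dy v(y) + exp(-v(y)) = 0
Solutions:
 v(y) = log(C1 + y)


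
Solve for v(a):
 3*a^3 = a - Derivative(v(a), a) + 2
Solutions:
 v(a) = C1 - 3*a^4/4 + a^2/2 + 2*a


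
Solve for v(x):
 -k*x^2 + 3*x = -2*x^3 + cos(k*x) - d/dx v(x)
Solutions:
 v(x) = C1 + k*x^3/3 - x^4/2 - 3*x^2/2 + sin(k*x)/k


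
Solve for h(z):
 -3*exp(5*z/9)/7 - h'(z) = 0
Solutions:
 h(z) = C1 - 27*exp(5*z/9)/35


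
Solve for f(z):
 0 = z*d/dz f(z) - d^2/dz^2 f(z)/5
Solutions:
 f(z) = C1 + C2*erfi(sqrt(10)*z/2)


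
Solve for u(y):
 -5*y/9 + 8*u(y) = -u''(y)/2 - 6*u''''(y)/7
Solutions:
 u(y) = 5*y/72 + (C1*sin(sqrt(2)*3^(3/4)*7^(1/4)*y*cos(atan(sqrt(5327)/7)/2)/3) + C2*cos(sqrt(2)*3^(3/4)*7^(1/4)*y*cos(atan(sqrt(5327)/7)/2)/3))*exp(-sqrt(2)*3^(3/4)*7^(1/4)*y*sin(atan(sqrt(5327)/7)/2)/3) + (C3*sin(sqrt(2)*3^(3/4)*7^(1/4)*y*cos(atan(sqrt(5327)/7)/2)/3) + C4*cos(sqrt(2)*3^(3/4)*7^(1/4)*y*cos(atan(sqrt(5327)/7)/2)/3))*exp(sqrt(2)*3^(3/4)*7^(1/4)*y*sin(atan(sqrt(5327)/7)/2)/3)


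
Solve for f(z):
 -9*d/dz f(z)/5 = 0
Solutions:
 f(z) = C1


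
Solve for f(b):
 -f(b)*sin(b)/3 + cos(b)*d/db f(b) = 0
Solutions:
 f(b) = C1/cos(b)^(1/3)


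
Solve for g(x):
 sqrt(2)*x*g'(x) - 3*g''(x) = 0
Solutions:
 g(x) = C1 + C2*erfi(2^(3/4)*sqrt(3)*x/6)


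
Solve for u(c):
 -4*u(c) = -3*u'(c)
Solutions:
 u(c) = C1*exp(4*c/3)


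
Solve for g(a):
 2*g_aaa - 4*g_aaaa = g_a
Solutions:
 g(a) = C1 + C4*exp(-a/2) + (C2*sin(a/2) + C3*cos(a/2))*exp(a/2)


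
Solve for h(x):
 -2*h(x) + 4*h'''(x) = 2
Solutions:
 h(x) = C3*exp(2^(2/3)*x/2) + (C1*sin(2^(2/3)*sqrt(3)*x/4) + C2*cos(2^(2/3)*sqrt(3)*x/4))*exp(-2^(2/3)*x/4) - 1


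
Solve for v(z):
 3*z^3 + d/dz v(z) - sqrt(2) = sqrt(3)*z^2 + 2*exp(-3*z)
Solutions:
 v(z) = C1 - 3*z^4/4 + sqrt(3)*z^3/3 + sqrt(2)*z - 2*exp(-3*z)/3


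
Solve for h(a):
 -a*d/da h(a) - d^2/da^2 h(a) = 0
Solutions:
 h(a) = C1 + C2*erf(sqrt(2)*a/2)


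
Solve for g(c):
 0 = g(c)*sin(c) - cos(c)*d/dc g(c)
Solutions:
 g(c) = C1/cos(c)


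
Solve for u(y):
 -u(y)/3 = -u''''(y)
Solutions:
 u(y) = C1*exp(-3^(3/4)*y/3) + C2*exp(3^(3/4)*y/3) + C3*sin(3^(3/4)*y/3) + C4*cos(3^(3/4)*y/3)


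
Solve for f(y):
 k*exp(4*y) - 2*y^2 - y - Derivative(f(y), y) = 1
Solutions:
 f(y) = C1 + k*exp(4*y)/4 - 2*y^3/3 - y^2/2 - y


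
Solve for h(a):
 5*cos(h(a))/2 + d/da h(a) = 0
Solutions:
 h(a) = pi - asin((C1 + exp(5*a))/(C1 - exp(5*a)))
 h(a) = asin((C1 + exp(5*a))/(C1 - exp(5*a)))


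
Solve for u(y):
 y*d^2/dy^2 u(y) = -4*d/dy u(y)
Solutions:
 u(y) = C1 + C2/y^3


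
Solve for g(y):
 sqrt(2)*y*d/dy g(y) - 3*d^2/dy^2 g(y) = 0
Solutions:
 g(y) = C1 + C2*erfi(2^(3/4)*sqrt(3)*y/6)


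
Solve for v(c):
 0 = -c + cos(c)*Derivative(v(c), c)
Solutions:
 v(c) = C1 + Integral(c/cos(c), c)


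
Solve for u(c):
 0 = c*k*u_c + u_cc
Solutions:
 u(c) = Piecewise((-sqrt(2)*sqrt(pi)*C1*erf(sqrt(2)*c*sqrt(k)/2)/(2*sqrt(k)) - C2, (k > 0) | (k < 0)), (-C1*c - C2, True))


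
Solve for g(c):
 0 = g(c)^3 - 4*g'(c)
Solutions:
 g(c) = -sqrt(2)*sqrt(-1/(C1 + c))
 g(c) = sqrt(2)*sqrt(-1/(C1 + c))


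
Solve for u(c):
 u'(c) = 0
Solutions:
 u(c) = C1


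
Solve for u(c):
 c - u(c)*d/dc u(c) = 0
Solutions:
 u(c) = -sqrt(C1 + c^2)
 u(c) = sqrt(C1 + c^2)


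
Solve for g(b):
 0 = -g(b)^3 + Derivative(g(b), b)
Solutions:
 g(b) = -sqrt(2)*sqrt(-1/(C1 + b))/2
 g(b) = sqrt(2)*sqrt(-1/(C1 + b))/2


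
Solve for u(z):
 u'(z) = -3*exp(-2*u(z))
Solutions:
 u(z) = log(-sqrt(C1 - 6*z))
 u(z) = log(C1 - 6*z)/2


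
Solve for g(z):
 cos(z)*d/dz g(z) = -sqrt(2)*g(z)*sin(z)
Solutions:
 g(z) = C1*cos(z)^(sqrt(2))


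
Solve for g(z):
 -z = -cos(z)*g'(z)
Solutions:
 g(z) = C1 + Integral(z/cos(z), z)


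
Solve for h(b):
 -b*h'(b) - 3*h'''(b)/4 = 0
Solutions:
 h(b) = C1 + Integral(C2*airyai(-6^(2/3)*b/3) + C3*airybi(-6^(2/3)*b/3), b)


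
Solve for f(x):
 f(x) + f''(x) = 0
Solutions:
 f(x) = C1*sin(x) + C2*cos(x)


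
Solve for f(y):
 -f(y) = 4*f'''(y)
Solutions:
 f(y) = C3*exp(-2^(1/3)*y/2) + (C1*sin(2^(1/3)*sqrt(3)*y/4) + C2*cos(2^(1/3)*sqrt(3)*y/4))*exp(2^(1/3)*y/4)


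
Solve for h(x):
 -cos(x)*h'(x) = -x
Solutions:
 h(x) = C1 + Integral(x/cos(x), x)


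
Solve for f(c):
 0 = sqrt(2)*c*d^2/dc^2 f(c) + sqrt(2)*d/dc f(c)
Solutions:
 f(c) = C1 + C2*log(c)


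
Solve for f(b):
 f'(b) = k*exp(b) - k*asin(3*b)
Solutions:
 f(b) = C1 - k*(b*asin(3*b) + sqrt(1 - 9*b^2)/3 - exp(b))


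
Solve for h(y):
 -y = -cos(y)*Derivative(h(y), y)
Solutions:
 h(y) = C1 + Integral(y/cos(y), y)


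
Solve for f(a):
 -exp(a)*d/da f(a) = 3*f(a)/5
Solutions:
 f(a) = C1*exp(3*exp(-a)/5)


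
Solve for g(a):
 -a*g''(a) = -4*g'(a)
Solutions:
 g(a) = C1 + C2*a^5


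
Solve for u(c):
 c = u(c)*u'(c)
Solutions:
 u(c) = -sqrt(C1 + c^2)
 u(c) = sqrt(C1 + c^2)


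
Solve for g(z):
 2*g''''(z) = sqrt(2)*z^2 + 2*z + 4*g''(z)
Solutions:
 g(z) = C1 + C2*z + C3*exp(-sqrt(2)*z) + C4*exp(sqrt(2)*z) - sqrt(2)*z^4/48 - z^3/12 - sqrt(2)*z^2/8


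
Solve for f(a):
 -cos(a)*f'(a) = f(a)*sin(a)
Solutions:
 f(a) = C1*cos(a)


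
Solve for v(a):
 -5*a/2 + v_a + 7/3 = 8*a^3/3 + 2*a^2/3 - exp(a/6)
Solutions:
 v(a) = C1 + 2*a^4/3 + 2*a^3/9 + 5*a^2/4 - 7*a/3 - 6*exp(a/6)


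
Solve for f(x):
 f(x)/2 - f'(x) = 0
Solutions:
 f(x) = C1*exp(x/2)


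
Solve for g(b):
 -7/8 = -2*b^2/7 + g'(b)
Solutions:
 g(b) = C1 + 2*b^3/21 - 7*b/8


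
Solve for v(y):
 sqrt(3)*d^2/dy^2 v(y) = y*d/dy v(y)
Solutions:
 v(y) = C1 + C2*erfi(sqrt(2)*3^(3/4)*y/6)


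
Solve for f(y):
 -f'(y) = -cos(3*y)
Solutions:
 f(y) = C1 + sin(3*y)/3


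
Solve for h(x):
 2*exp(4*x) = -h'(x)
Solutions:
 h(x) = C1 - exp(4*x)/2


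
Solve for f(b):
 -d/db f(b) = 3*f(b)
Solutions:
 f(b) = C1*exp(-3*b)


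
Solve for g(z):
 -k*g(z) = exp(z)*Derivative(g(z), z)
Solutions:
 g(z) = C1*exp(k*exp(-z))


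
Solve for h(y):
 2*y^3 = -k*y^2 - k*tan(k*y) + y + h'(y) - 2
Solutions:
 h(y) = C1 + k*y^3/3 + k*Piecewise((-log(cos(k*y))/k, Ne(k, 0)), (0, True)) + y^4/2 - y^2/2 + 2*y


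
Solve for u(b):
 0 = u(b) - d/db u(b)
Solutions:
 u(b) = C1*exp(b)


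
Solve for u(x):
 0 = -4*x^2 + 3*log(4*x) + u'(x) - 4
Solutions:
 u(x) = C1 + 4*x^3/3 - 3*x*log(x) - x*log(64) + 7*x


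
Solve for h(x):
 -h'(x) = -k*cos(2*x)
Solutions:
 h(x) = C1 + k*sin(2*x)/2


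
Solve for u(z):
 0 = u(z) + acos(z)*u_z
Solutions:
 u(z) = C1*exp(-Integral(1/acos(z), z))


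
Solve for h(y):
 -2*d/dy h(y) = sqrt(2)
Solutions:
 h(y) = C1 - sqrt(2)*y/2


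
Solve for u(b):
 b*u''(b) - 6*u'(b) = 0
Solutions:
 u(b) = C1 + C2*b^7


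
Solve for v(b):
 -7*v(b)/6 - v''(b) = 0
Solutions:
 v(b) = C1*sin(sqrt(42)*b/6) + C2*cos(sqrt(42)*b/6)


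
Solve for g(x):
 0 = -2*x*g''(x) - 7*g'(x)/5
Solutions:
 g(x) = C1 + C2*x^(3/10)


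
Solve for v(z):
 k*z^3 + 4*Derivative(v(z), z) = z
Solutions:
 v(z) = C1 - k*z^4/16 + z^2/8


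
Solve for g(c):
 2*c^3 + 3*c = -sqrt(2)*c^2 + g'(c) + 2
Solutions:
 g(c) = C1 + c^4/2 + sqrt(2)*c^3/3 + 3*c^2/2 - 2*c


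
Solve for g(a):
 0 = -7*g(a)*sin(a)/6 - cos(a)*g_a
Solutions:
 g(a) = C1*cos(a)^(7/6)


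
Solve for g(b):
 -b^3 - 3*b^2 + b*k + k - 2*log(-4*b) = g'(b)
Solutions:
 g(b) = C1 - b^4/4 - b^3 + b^2*k/2 + b*(k - 4*log(2) + 2) - 2*b*log(-b)


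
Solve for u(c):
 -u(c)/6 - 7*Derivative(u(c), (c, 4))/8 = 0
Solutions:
 u(c) = (C1*sin(21^(3/4)*c/21) + C2*cos(21^(3/4)*c/21))*exp(-21^(3/4)*c/21) + (C3*sin(21^(3/4)*c/21) + C4*cos(21^(3/4)*c/21))*exp(21^(3/4)*c/21)


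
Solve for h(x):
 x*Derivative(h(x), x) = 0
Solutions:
 h(x) = C1


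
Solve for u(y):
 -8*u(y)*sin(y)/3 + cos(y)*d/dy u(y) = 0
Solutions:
 u(y) = C1/cos(y)^(8/3)


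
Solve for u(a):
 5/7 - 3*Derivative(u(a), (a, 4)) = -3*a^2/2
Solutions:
 u(a) = C1 + C2*a + C3*a^2 + C4*a^3 + a^6/720 + 5*a^4/504


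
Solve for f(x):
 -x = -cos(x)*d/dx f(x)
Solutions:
 f(x) = C1 + Integral(x/cos(x), x)


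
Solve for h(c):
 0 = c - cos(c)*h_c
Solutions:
 h(c) = C1 + Integral(c/cos(c), c)


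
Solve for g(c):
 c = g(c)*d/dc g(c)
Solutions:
 g(c) = -sqrt(C1 + c^2)
 g(c) = sqrt(C1 + c^2)


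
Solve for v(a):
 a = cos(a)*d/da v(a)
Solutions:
 v(a) = C1 + Integral(a/cos(a), a)


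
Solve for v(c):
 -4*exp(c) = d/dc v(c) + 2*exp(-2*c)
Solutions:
 v(c) = C1 - 4*exp(c) + exp(-2*c)


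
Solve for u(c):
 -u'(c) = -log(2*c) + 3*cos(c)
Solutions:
 u(c) = C1 + c*log(c) - c + c*log(2) - 3*sin(c)


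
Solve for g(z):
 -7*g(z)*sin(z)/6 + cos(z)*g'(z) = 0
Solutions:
 g(z) = C1/cos(z)^(7/6)


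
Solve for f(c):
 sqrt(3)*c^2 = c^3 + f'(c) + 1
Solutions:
 f(c) = C1 - c^4/4 + sqrt(3)*c^3/3 - c


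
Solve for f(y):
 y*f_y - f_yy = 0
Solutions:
 f(y) = C1 + C2*erfi(sqrt(2)*y/2)


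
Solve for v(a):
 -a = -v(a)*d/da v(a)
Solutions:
 v(a) = -sqrt(C1 + a^2)
 v(a) = sqrt(C1 + a^2)


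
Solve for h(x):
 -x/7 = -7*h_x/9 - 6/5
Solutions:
 h(x) = C1 + 9*x^2/98 - 54*x/35


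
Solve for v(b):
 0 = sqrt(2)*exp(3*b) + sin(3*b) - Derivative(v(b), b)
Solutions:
 v(b) = C1 + sqrt(2)*exp(3*b)/3 - cos(3*b)/3


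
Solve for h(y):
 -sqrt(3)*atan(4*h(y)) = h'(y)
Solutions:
 Integral(1/atan(4*_y), (_y, h(y))) = C1 - sqrt(3)*y


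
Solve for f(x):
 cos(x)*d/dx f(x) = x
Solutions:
 f(x) = C1 + Integral(x/cos(x), x)


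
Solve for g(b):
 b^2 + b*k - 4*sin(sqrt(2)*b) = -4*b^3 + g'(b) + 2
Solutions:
 g(b) = C1 + b^4 + b^3/3 + b^2*k/2 - 2*b + 2*sqrt(2)*cos(sqrt(2)*b)


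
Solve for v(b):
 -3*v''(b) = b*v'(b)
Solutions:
 v(b) = C1 + C2*erf(sqrt(6)*b/6)


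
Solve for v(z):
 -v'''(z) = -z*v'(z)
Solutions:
 v(z) = C1 + Integral(C2*airyai(z) + C3*airybi(z), z)


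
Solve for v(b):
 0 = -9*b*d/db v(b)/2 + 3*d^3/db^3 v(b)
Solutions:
 v(b) = C1 + Integral(C2*airyai(2^(2/3)*3^(1/3)*b/2) + C3*airybi(2^(2/3)*3^(1/3)*b/2), b)


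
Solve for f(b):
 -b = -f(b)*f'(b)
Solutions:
 f(b) = -sqrt(C1 + b^2)
 f(b) = sqrt(C1 + b^2)


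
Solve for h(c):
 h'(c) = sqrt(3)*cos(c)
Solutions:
 h(c) = C1 + sqrt(3)*sin(c)


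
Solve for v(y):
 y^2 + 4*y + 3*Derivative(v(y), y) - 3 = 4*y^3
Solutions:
 v(y) = C1 + y^4/3 - y^3/9 - 2*y^2/3 + y


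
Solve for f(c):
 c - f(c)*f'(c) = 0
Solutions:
 f(c) = -sqrt(C1 + c^2)
 f(c) = sqrt(C1 + c^2)


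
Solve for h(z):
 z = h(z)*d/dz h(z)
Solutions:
 h(z) = -sqrt(C1 + z^2)
 h(z) = sqrt(C1 + z^2)


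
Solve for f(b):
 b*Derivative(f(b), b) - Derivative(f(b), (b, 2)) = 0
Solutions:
 f(b) = C1 + C2*erfi(sqrt(2)*b/2)


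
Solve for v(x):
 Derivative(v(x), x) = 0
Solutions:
 v(x) = C1


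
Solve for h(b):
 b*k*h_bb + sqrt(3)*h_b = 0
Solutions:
 h(b) = C1 + b^(((re(k) - sqrt(3))*re(k) + im(k)^2)/(re(k)^2 + im(k)^2))*(C2*sin(sqrt(3)*log(b)*Abs(im(k))/(re(k)^2 + im(k)^2)) + C3*cos(sqrt(3)*log(b)*im(k)/(re(k)^2 + im(k)^2)))


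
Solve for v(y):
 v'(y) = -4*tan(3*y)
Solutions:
 v(y) = C1 + 4*log(cos(3*y))/3


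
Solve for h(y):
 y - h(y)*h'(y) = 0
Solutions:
 h(y) = -sqrt(C1 + y^2)
 h(y) = sqrt(C1 + y^2)


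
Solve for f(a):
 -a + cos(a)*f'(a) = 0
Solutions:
 f(a) = C1 + Integral(a/cos(a), a)


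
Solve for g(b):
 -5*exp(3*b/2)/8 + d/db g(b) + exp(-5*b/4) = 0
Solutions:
 g(b) = C1 + 5*exp(3*b/2)/12 + 4*exp(-5*b/4)/5


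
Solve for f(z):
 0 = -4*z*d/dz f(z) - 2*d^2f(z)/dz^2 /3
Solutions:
 f(z) = C1 + C2*erf(sqrt(3)*z)


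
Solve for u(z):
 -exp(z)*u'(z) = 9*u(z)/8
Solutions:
 u(z) = C1*exp(9*exp(-z)/8)


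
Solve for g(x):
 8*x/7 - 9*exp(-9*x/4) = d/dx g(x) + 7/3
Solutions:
 g(x) = C1 + 4*x^2/7 - 7*x/3 + 4*exp(-9*x/4)


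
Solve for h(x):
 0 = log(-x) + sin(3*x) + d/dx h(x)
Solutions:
 h(x) = C1 - x*log(-x) + x + cos(3*x)/3


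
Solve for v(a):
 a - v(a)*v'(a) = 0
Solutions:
 v(a) = -sqrt(C1 + a^2)
 v(a) = sqrt(C1 + a^2)


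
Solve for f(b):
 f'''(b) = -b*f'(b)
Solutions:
 f(b) = C1 + Integral(C2*airyai(-b) + C3*airybi(-b), b)


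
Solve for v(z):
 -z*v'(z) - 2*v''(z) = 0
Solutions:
 v(z) = C1 + C2*erf(z/2)


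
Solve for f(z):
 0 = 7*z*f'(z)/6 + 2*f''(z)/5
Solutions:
 f(z) = C1 + C2*erf(sqrt(210)*z/12)


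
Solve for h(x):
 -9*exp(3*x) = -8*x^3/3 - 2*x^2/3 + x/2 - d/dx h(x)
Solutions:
 h(x) = C1 - 2*x^4/3 - 2*x^3/9 + x^2/4 + 3*exp(3*x)


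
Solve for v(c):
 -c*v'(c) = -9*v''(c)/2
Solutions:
 v(c) = C1 + C2*erfi(c/3)


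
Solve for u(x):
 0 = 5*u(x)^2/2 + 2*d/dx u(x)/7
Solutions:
 u(x) = 4/(C1 + 35*x)


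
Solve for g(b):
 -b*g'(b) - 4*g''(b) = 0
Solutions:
 g(b) = C1 + C2*erf(sqrt(2)*b/4)


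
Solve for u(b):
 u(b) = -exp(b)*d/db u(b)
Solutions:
 u(b) = C1*exp(exp(-b))


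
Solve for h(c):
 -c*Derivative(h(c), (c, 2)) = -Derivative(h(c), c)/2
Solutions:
 h(c) = C1 + C2*c^(3/2)


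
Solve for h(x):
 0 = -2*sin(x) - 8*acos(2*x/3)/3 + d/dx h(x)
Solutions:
 h(x) = C1 + 8*x*acos(2*x/3)/3 - 4*sqrt(9 - 4*x^2)/3 - 2*cos(x)


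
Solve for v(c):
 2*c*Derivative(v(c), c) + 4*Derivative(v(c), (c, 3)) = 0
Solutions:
 v(c) = C1 + Integral(C2*airyai(-2^(2/3)*c/2) + C3*airybi(-2^(2/3)*c/2), c)


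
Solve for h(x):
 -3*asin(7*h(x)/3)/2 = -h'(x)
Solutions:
 Integral(1/asin(7*_y/3), (_y, h(x))) = C1 + 3*x/2


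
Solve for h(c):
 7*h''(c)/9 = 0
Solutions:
 h(c) = C1 + C2*c


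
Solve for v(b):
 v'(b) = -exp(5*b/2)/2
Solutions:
 v(b) = C1 - exp(5*b/2)/5


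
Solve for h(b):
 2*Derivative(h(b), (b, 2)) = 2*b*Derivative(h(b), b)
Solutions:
 h(b) = C1 + C2*erfi(sqrt(2)*b/2)


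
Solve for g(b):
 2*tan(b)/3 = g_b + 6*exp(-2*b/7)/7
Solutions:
 g(b) = C1 + log(tan(b)^2 + 1)/3 + 3*exp(-2*b/7)


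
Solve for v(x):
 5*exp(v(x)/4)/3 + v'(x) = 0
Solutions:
 v(x) = 4*log(1/(C1 + 5*x)) + 4*log(12)


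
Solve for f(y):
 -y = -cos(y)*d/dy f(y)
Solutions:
 f(y) = C1 + Integral(y/cos(y), y)


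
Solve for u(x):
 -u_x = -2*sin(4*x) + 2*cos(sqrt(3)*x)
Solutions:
 u(x) = C1 - 2*sqrt(3)*sin(sqrt(3)*x)/3 - cos(4*x)/2


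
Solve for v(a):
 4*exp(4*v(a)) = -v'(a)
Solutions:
 v(a) = log(-I*(1/(C1 + 16*a))^(1/4))
 v(a) = log(I*(1/(C1 + 16*a))^(1/4))
 v(a) = log(-(1/(C1 + 16*a))^(1/4))
 v(a) = log(1/(C1 + 16*a))/4


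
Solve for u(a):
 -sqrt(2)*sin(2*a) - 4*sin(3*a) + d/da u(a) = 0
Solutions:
 u(a) = C1 - sqrt(2)*cos(2*a)/2 - 4*cos(3*a)/3


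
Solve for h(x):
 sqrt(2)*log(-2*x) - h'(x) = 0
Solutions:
 h(x) = C1 + sqrt(2)*x*log(-x) + sqrt(2)*x*(-1 + log(2))


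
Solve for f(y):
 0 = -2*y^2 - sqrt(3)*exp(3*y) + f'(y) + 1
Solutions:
 f(y) = C1 + 2*y^3/3 - y + sqrt(3)*exp(3*y)/3


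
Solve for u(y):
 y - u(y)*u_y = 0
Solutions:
 u(y) = -sqrt(C1 + y^2)
 u(y) = sqrt(C1 + y^2)


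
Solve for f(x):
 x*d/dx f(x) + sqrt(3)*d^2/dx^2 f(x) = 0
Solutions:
 f(x) = C1 + C2*erf(sqrt(2)*3^(3/4)*x/6)


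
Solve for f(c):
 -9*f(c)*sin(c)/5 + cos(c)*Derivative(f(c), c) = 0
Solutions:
 f(c) = C1/cos(c)^(9/5)


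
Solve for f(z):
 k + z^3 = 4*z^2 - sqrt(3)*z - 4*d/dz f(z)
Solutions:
 f(z) = C1 - k*z/4 - z^4/16 + z^3/3 - sqrt(3)*z^2/8


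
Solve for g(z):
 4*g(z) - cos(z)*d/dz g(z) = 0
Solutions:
 g(z) = C1*(sin(z)^2 + 2*sin(z) + 1)/(sin(z)^2 - 2*sin(z) + 1)


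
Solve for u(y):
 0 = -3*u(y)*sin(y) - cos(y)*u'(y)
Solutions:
 u(y) = C1*cos(y)^3


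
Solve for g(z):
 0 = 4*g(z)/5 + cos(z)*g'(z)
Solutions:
 g(z) = C1*(sin(z) - 1)^(2/5)/(sin(z) + 1)^(2/5)


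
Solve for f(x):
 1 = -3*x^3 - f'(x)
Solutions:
 f(x) = C1 - 3*x^4/4 - x


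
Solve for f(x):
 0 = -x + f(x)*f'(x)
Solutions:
 f(x) = -sqrt(C1 + x^2)
 f(x) = sqrt(C1 + x^2)


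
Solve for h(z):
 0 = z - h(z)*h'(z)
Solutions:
 h(z) = -sqrt(C1 + z^2)
 h(z) = sqrt(C1 + z^2)


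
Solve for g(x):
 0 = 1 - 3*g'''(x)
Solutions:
 g(x) = C1 + C2*x + C3*x^2 + x^3/18


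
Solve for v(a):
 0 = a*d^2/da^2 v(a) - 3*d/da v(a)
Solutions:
 v(a) = C1 + C2*a^4


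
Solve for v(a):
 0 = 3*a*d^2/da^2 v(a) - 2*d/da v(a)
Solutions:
 v(a) = C1 + C2*a^(5/3)


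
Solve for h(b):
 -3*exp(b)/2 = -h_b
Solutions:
 h(b) = C1 + 3*exp(b)/2


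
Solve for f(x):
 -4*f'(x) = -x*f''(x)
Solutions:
 f(x) = C1 + C2*x^5


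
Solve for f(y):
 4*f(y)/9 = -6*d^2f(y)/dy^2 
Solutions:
 f(y) = C1*sin(sqrt(6)*y/9) + C2*cos(sqrt(6)*y/9)


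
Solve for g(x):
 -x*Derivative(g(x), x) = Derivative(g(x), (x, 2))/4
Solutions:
 g(x) = C1 + C2*erf(sqrt(2)*x)


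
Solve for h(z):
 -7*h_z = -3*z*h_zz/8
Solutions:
 h(z) = C1 + C2*z^(59/3)


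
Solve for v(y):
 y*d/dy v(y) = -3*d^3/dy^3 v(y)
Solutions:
 v(y) = C1 + Integral(C2*airyai(-3^(2/3)*y/3) + C3*airybi(-3^(2/3)*y/3), y)


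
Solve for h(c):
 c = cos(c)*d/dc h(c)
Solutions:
 h(c) = C1 + Integral(c/cos(c), c)


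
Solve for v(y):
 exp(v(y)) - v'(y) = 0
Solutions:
 v(y) = log(-1/(C1 + y))


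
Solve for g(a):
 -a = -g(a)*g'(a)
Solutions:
 g(a) = -sqrt(C1 + a^2)
 g(a) = sqrt(C1 + a^2)


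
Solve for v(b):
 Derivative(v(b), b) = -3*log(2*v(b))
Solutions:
 Integral(1/(log(_y) + log(2)), (_y, v(b)))/3 = C1 - b


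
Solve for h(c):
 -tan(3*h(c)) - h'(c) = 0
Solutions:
 h(c) = -asin(C1*exp(-3*c))/3 + pi/3
 h(c) = asin(C1*exp(-3*c))/3


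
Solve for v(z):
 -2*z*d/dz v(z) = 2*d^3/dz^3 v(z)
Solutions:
 v(z) = C1 + Integral(C2*airyai(-z) + C3*airybi(-z), z)


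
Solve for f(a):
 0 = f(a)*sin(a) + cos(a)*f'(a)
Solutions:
 f(a) = C1*cos(a)


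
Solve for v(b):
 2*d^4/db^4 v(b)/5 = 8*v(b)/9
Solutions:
 v(b) = C1*exp(-5^(1/4)*sqrt(6)*b/3) + C2*exp(5^(1/4)*sqrt(6)*b/3) + C3*sin(5^(1/4)*sqrt(6)*b/3) + C4*cos(5^(1/4)*sqrt(6)*b/3)


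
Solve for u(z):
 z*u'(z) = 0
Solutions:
 u(z) = C1


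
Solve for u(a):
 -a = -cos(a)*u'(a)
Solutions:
 u(a) = C1 + Integral(a/cos(a), a)


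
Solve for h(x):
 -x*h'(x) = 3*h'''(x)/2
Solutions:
 h(x) = C1 + Integral(C2*airyai(-2^(1/3)*3^(2/3)*x/3) + C3*airybi(-2^(1/3)*3^(2/3)*x/3), x)


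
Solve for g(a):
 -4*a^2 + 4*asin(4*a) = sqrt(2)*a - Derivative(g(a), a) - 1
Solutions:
 g(a) = C1 + 4*a^3/3 + sqrt(2)*a^2/2 - 4*a*asin(4*a) - a - sqrt(1 - 16*a^2)


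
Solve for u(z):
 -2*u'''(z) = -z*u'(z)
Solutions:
 u(z) = C1 + Integral(C2*airyai(2^(2/3)*z/2) + C3*airybi(2^(2/3)*z/2), z)


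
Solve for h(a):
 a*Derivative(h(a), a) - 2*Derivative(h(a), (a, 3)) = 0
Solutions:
 h(a) = C1 + Integral(C2*airyai(2^(2/3)*a/2) + C3*airybi(2^(2/3)*a/2), a)


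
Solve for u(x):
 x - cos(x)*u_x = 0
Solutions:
 u(x) = C1 + Integral(x/cos(x), x)


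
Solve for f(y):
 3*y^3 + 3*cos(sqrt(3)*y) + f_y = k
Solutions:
 f(y) = C1 + k*y - 3*y^4/4 - sqrt(3)*sin(sqrt(3)*y)


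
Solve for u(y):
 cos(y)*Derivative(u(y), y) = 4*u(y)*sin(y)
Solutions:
 u(y) = C1/cos(y)^4


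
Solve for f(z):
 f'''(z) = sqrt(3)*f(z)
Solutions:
 f(z) = C3*exp(3^(1/6)*z) + (C1*sin(3^(2/3)*z/2) + C2*cos(3^(2/3)*z/2))*exp(-3^(1/6)*z/2)


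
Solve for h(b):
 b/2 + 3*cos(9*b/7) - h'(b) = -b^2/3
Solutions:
 h(b) = C1 + b^3/9 + b^2/4 + 7*sin(9*b/7)/3


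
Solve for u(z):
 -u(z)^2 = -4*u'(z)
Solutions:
 u(z) = -4/(C1 + z)


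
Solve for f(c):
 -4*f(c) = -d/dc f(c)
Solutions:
 f(c) = C1*exp(4*c)


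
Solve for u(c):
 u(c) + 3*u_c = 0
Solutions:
 u(c) = C1*exp(-c/3)


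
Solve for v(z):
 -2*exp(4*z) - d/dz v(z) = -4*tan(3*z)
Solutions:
 v(z) = C1 - exp(4*z)/2 - 4*log(cos(3*z))/3


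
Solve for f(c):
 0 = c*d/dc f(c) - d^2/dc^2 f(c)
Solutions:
 f(c) = C1 + C2*erfi(sqrt(2)*c/2)


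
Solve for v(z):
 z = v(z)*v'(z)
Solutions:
 v(z) = -sqrt(C1 + z^2)
 v(z) = sqrt(C1 + z^2)


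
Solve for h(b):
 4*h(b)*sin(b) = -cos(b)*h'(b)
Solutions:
 h(b) = C1*cos(b)^4


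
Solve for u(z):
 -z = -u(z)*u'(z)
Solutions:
 u(z) = -sqrt(C1 + z^2)
 u(z) = sqrt(C1 + z^2)


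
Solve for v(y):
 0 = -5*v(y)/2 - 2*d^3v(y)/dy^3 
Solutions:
 v(y) = C3*exp(-10^(1/3)*y/2) + (C1*sin(10^(1/3)*sqrt(3)*y/4) + C2*cos(10^(1/3)*sqrt(3)*y/4))*exp(10^(1/3)*y/4)


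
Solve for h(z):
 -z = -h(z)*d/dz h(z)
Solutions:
 h(z) = -sqrt(C1 + z^2)
 h(z) = sqrt(C1 + z^2)


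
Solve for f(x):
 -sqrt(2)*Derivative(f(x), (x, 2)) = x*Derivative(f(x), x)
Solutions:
 f(x) = C1 + C2*erf(2^(1/4)*x/2)


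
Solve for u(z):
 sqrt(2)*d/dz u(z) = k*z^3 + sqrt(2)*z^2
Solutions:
 u(z) = C1 + sqrt(2)*k*z^4/8 + z^3/3


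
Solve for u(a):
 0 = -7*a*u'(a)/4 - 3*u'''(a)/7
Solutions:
 u(a) = C1 + Integral(C2*airyai(-18^(1/3)*7^(2/3)*a/6) + C3*airybi(-18^(1/3)*7^(2/3)*a/6), a)


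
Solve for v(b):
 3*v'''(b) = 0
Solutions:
 v(b) = C1 + C2*b + C3*b^2


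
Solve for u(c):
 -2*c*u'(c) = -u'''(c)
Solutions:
 u(c) = C1 + Integral(C2*airyai(2^(1/3)*c) + C3*airybi(2^(1/3)*c), c)


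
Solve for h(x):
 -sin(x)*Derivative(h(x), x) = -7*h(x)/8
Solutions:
 h(x) = C1*(cos(x) - 1)^(7/16)/(cos(x) + 1)^(7/16)


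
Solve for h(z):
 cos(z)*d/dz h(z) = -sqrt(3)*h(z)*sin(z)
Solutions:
 h(z) = C1*cos(z)^(sqrt(3))


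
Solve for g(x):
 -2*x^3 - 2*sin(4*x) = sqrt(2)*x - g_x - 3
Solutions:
 g(x) = C1 + x^4/2 + sqrt(2)*x^2/2 - 3*x - cos(4*x)/2


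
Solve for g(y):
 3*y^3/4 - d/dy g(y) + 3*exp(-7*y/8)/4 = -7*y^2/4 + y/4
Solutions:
 g(y) = C1 + 3*y^4/16 + 7*y^3/12 - y^2/8 - 6*exp(-7*y/8)/7


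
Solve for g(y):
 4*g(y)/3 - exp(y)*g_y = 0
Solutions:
 g(y) = C1*exp(-4*exp(-y)/3)


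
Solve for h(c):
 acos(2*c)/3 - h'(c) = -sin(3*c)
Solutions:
 h(c) = C1 + c*acos(2*c)/3 - sqrt(1 - 4*c^2)/6 - cos(3*c)/3


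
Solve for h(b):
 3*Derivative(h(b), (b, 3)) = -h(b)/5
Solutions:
 h(b) = C3*exp(-15^(2/3)*b/15) + (C1*sin(3^(1/6)*5^(2/3)*b/10) + C2*cos(3^(1/6)*5^(2/3)*b/10))*exp(15^(2/3)*b/30)
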